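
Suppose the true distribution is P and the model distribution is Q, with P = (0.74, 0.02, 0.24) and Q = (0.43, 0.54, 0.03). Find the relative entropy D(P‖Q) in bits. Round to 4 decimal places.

1.2045 bits

D(P‖Q) = Σ p·log₂(p/q).
  0.74·log₂(0.74/0.43) = 0.57956
  0.02·log₂(0.02/0.54) = -0.09510
  0.24·log₂(0.24/0.03) = 0.72000
D(P‖Q) = 1.2045 bits.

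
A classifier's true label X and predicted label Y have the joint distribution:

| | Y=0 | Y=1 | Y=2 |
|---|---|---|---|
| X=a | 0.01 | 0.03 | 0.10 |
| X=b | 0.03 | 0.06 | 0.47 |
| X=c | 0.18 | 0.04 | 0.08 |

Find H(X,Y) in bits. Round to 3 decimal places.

H(X,Y) = −Σ p(x,y)·log₂ p(x,y) over all 9 cells.
  cell (a,0): −0.01·log₂0.01 = 0.0664
  cell (a,1): −0.03·log₂0.03 = 0.1518
  cell (a,2): −0.10·log₂0.10 = 0.3322
  cell (b,0): −0.03·log₂0.03 = 0.1518
  cell (b,1): −0.06·log₂0.06 = 0.2435
  cell (b,2): −0.47·log₂0.47 = 0.5120
  cell (c,0): −0.18·log₂0.18 = 0.4453
  cell (c,1): −0.04·log₂0.04 = 0.1858
  cell (c,2): −0.08·log₂0.08 = 0.2915
Sum = 2.380 bits.

2.380 bits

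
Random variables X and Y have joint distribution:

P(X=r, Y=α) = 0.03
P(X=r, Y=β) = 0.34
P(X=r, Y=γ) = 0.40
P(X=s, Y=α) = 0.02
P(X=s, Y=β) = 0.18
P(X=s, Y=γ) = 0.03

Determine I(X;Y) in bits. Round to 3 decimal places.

0.089 bits

Marginals: p(X) = (0.7700, 0.2300), p(Y) = (0.0500, 0.5200, 0.4300).
I(X;Y) = Σ p(x,y)·log₂[p(x,y)/(p(x)p(y))].
  (r,α): 0.03·log₂(0.7792) = -0.0108
  (r,β): 0.34·log₂(0.8492) = -0.0802
  (r,γ): 0.40·log₂(1.2081) = 0.1091
  (s,α): 0.02·log₂(1.7391) = 0.0160
  (s,β): 0.18·log₂(1.5050) = 0.1062
  (s,γ): 0.03·log₂(0.3033) = -0.0516
Sum = 0.089 bits.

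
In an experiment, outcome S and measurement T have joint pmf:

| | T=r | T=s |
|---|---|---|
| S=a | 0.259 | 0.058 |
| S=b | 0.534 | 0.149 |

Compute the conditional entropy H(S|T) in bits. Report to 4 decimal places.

Chain rule: H(S|T) = H(S,T) − H(T).
Marginals: p(S) = (0.3170, 0.6830), p(T) = (0.7930, 0.2070).
H(S,T) = 1.6356 bits; H(T) = 0.7357 bits.
H(S|T) = 1.6356 − 0.7357 = 0.8999 bits.

0.8999 bits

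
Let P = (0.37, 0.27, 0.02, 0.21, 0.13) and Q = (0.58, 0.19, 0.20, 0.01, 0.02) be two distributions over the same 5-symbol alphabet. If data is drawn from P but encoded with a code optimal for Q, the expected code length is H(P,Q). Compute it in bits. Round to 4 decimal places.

H(P,Q) = −Σ p·log₂ q.
  −0.37·log₂(0.58) = 0.29077
  −0.27·log₂(0.19) = 0.64690
  −0.02·log₂(0.20) = 0.04644
  −0.21·log₂(0.01) = 1.39521
  −0.13·log₂(0.02) = 0.73370
H(P,Q) = 3.1130 bits.

3.1130 bits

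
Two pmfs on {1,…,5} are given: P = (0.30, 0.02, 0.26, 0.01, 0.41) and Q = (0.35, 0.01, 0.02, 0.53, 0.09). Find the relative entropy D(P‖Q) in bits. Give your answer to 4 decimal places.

D(P‖Q) = Σ p·log₂(p/q).
  0.30·log₂(0.30/0.35) = -0.06672
  0.02·log₂(0.02/0.01) = 0.02000
  0.26·log₂(0.26/0.02) = 0.96211
  0.01·log₂(0.01/0.53) = -0.05728
  0.41·log₂(0.41/0.09) = 0.89693
D(P‖Q) = 1.7550 bits.

1.7550 bits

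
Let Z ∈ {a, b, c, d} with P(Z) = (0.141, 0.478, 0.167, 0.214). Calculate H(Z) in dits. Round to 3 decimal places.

0.546 dits

H(Z) = −Σ p·log₁₀ p.
  −(0.141)·log₁₀(0.141) = 0.1200
  −(0.478)·log₁₀(0.478) = 0.1532
  −(0.167)·log₁₀(0.167) = 0.1298
  −(0.214)·log₁₀(0.214) = 0.1433
Sum: 0.1200 + 0.1532 + 0.1298 + 0.1433 = 0.546 dits.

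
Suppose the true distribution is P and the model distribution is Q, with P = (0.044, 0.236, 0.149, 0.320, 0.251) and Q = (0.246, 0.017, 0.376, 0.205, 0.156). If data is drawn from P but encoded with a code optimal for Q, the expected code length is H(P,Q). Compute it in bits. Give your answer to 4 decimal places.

H(P,Q) = −Σ p·log₂ q.
  −0.044·log₂(0.246) = 0.08902
  −0.236·log₂(0.017) = 1.38728
  −0.149·log₂(0.376) = 0.21027
  −0.320·log₂(0.205) = 0.73162
  −0.251·log₂(0.156) = 0.67278
H(P,Q) = 3.0910 bits.

3.0910 bits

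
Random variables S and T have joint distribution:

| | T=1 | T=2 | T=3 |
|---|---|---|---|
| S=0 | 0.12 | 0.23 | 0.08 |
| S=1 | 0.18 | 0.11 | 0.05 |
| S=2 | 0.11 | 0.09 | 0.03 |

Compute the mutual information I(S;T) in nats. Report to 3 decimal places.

0.029 nats

Marginals: p(S) = (0.4300, 0.3400, 0.2300), p(T) = (0.4100, 0.4300, 0.1600).
I(S;T) = H(S) + H(T) − H(S,T).
H(S) = 1.0677, H(T) = 1.0217, H(S,T) = 2.0605.
I(S;T) = 1.0677 + 1.0217 − 2.0605 = 0.029 nats.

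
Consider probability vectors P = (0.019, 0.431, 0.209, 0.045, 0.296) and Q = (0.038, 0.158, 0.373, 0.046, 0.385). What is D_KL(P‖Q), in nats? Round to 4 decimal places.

0.2195 nats

D(P‖Q) = Σ p·ln(p/q).
  0.019·ln(0.019/0.038) = -0.01317
  0.431·ln(0.431/0.158) = 0.43251
  0.209·ln(0.209/0.373) = -0.12106
  0.045·ln(0.045/0.046) = -0.00099
  0.296·ln(0.296/0.385) = -0.07781
D(P‖Q) = 0.2195 nats.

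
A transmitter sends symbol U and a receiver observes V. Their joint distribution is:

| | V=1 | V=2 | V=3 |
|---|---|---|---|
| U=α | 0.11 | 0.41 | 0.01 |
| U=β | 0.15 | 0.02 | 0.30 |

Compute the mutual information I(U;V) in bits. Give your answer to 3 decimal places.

Marginals: p(U) = (0.5300, 0.4700), p(V) = (0.2600, 0.4300, 0.3100).
I(U;V) = H(U) + H(V) − H(U,V).
H(U) = 0.9974, H(V) = 1.5526, H(U,V) = 1.9886.
I(U;V) = 0.9974 + 1.5526 − 1.9886 = 0.561 bits.

0.561 bits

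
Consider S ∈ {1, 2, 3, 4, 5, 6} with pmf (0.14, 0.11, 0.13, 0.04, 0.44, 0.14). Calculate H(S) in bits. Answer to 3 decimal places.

H(S) = −Σ p·log₂ p.
  −(0.14)·log₂(0.14) = 0.3971
  −(0.11)·log₂(0.11) = 0.3503
  −(0.13)·log₂(0.13) = 0.3826
  −(0.04)·log₂(0.04) = 0.1858
  −(0.44)·log₂(0.44) = 0.5211
  −(0.14)·log₂(0.14) = 0.3971
Sum: 0.3971 + 0.3503 + 0.3826 + 0.1858 + 0.5211 + 0.3971 = 2.234 bits.

2.234 bits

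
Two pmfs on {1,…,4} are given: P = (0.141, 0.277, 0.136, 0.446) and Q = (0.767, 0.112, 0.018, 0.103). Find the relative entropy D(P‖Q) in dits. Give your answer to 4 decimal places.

0.4085 dits

D(P‖Q) = Σ p·log₁₀(p/q).
  0.141·log₁₀(0.141/0.767) = -0.10372
  0.277·log₁₀(0.277/0.112) = 0.10893
  0.136·log₁₀(0.136/0.018) = 0.11944
  0.446·log₁₀(0.446/0.103) = 0.28388
D(P‖Q) = 0.4085 dits.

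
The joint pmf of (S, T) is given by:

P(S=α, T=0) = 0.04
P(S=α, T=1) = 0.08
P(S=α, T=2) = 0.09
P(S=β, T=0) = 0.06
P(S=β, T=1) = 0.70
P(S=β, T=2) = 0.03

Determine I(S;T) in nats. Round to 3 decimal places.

0.121 nats

Marginals: p(S) = (0.2100, 0.7900), p(T) = (0.1000, 0.7800, 0.1200).
I(S;T) = Σ p(x,y)·ln[p(x,y)/(p(x)p(y))].
  (α,0): 0.04·ln(1.9048) = 0.0258
  (α,1): 0.08·ln(0.4884) = -0.0573
  (α,2): 0.09·ln(3.5714) = 0.1146
  (β,0): 0.06·ln(0.7595) = -0.0165
  (β,1): 0.70·ln(1.1360) = 0.0893
  (β,2): 0.03·ln(0.3165) = -0.0345
Sum = 0.121 nats.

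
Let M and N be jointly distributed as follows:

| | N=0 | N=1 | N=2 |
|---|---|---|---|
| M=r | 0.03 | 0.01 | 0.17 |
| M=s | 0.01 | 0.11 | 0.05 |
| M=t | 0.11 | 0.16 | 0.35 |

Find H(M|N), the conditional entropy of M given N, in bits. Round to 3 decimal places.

1.202 bits

Marginals: p(M) = (0.2100, 0.1700, 0.6200), p(N) = (0.1500, 0.2800, 0.5700).
H(M|N) = Σ p(N) · H(M|N=·).
  N=0: p=0.1500, H(M|N=0) = 1.0530
  N=1: p=0.2800, H(M|N=1) = 1.1626
  N=2: p=0.5700, H(M|N=2) = 1.2606
Weighted sum = 1.202 bits.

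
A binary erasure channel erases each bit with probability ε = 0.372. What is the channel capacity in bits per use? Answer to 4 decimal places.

0.6280 bits

Binary erasure channel: capacity C = 1 − ε.
C = 1 − 0.372 = 0.6280 bits per channel use.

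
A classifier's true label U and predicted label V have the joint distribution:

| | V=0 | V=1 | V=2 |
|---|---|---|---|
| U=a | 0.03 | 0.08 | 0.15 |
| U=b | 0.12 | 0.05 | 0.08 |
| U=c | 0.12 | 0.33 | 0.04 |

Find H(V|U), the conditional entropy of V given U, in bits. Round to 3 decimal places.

Marginals: p(U) = (0.2600, 0.2500, 0.4900), p(V) = (0.2700, 0.4600, 0.2700).
H(V|U) = Σ p(U) · H(V|U=·).
  U=a: p=0.2600, H(V|U=a) = 1.3405
  U=b: p=0.2500, H(V|U=b) = 1.4987
  U=c: p=0.4900, H(V|U=c) = 1.1762
Weighted sum = 1.300 bits.

1.300 bits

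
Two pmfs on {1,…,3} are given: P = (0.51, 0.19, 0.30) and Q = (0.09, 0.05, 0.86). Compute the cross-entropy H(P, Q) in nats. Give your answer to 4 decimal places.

H(P,Q) = −Σ p·ln q.
  −0.51·ln(0.09) = 1.22805
  −0.19·ln(0.05) = 0.56919
  −0.30·ln(0.86) = 0.04525
H(P,Q) = 1.8425 nats.

1.8425 nats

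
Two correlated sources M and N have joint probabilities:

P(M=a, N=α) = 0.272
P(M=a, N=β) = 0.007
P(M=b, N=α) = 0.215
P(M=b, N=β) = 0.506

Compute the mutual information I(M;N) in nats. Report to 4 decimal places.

0.2208 nats

Marginals: p(M) = (0.2790, 0.7210), p(N) = (0.4870, 0.5130).
I(M;N) = Σ p(x,y)·ln[p(x,y)/(p(x)p(y))].
  (a,α): 0.272·ln(2.0019) = 0.18879
  (a,β): 0.007·ln(0.0489) = -0.02112
  (b,α): 0.215·ln(0.6123) = -0.10546
  (b,β): 0.506·ln(1.3680) = 0.15857
Sum = 0.2208 nats.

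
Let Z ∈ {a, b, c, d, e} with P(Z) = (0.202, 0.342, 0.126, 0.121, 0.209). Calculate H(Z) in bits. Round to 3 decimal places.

H(Z) = −Σ p·log₂ p.
  −(0.202)·log₂(0.202) = 0.4661
  −(0.342)·log₂(0.342) = 0.5294
  −(0.126)·log₂(0.126) = 0.3766
  −(0.121)·log₂(0.121) = 0.3687
  −(0.209)·log₂(0.209) = 0.4720
Sum: 0.4661 + 0.5294 + 0.3766 + 0.3687 + 0.4720 = 2.213 bits.

2.213 bits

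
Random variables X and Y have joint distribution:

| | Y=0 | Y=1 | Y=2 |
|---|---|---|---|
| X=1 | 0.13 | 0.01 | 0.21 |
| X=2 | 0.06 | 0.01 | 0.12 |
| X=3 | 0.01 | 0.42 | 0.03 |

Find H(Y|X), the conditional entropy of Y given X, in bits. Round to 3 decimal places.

0.842 bits

Marginals: p(X) = (0.3500, 0.1900, 0.4600), p(Y) = (0.2000, 0.4400, 0.3600).
H(Y|X) = Σ p(X) · H(Y|X=·).
  X=1: p=0.3500, H(Y|X=1) = 1.1194
  X=2: p=0.1900, H(Y|X=2) = 1.1674
  X=3: p=0.4600, H(Y|X=3) = 0.4968
Weighted sum = 0.842 bits.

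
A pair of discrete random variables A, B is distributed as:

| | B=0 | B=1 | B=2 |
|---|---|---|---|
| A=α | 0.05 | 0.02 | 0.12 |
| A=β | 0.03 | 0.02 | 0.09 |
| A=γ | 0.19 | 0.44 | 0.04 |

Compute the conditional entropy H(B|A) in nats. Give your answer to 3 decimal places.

0.829 nats

Marginals: p(A) = (0.1900, 0.1400, 0.6700), p(B) = (0.2700, 0.4800, 0.2500).
H(B|A) = Σ p(A) · H(B|A=·).
  A=α: p=0.1900, H(B|A=α) = 0.8785
  A=β: p=0.1400, H(B|A=β) = 0.8921
  A=γ: p=0.6700, H(B|A=γ) = 0.8018
Weighted sum = 0.829 nats.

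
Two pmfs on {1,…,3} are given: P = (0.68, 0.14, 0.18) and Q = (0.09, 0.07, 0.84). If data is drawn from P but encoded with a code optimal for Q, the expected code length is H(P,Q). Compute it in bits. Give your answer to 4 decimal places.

H(P,Q) = −Σ p·log₂ q.
  −0.68·log₂(0.09) = 2.36227
  −0.14·log₂(0.07) = 0.53711
  −0.18·log₂(0.84) = 0.04528
H(P,Q) = 2.9447 bits.

2.9447 bits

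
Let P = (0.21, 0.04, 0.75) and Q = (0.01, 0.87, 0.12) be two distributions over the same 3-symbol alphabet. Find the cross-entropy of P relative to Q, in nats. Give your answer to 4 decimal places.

H(P,Q) = −Σ p·ln q.
  −0.21·ln(0.01) = 0.96709
  −0.04·ln(0.87) = 0.00557
  −0.75·ln(0.12) = 1.59020
H(P,Q) = 2.5629 nats.

2.5629 nats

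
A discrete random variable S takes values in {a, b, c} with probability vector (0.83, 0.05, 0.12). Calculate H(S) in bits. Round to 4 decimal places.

0.8063 bits

H(S) = −Σ p·log₂ p.
  −(0.83)·log₂(0.83) = 0.22312
  −(0.05)·log₂(0.05) = 0.21610
  −(0.12)·log₂(0.12) = 0.36707
Sum: 0.22312 + 0.21610 + 0.36707 = 0.8063 bits.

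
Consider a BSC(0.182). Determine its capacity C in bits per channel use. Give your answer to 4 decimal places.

0.3156 bits

Binary symmetric channel: C = 1 − h₂(ε) where h₂ is the binary entropy function.
h₂(0.182) = −0.182·log₂0.182 − 0.818·log₂0.818 = 0.6844.
C = 1 − 0.6844 = 0.3156 bits per channel use.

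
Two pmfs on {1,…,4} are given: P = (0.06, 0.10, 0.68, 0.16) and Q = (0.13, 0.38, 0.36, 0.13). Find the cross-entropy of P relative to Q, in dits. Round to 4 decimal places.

H(P,Q) = −Σ p·log₁₀ q.
  −0.06·log₁₀(0.13) = 0.05316
  −0.10·log₁₀(0.38) = 0.04202
  −0.68·log₁₀(0.36) = 0.30171
  −0.16·log₁₀(0.13) = 0.14177
H(P,Q) = 0.5387 dits.

0.5387 dits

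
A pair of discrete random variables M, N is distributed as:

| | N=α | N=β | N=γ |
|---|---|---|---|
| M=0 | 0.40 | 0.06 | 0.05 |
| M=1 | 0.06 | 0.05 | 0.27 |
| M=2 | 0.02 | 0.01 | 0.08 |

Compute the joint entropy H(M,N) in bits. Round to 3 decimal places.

2.429 bits

H(M,N) = −Σ p(x,y)·log₂ p(x,y) over all 9 cells.
  cell (0,α): −0.40·log₂0.40 = 0.5288
  cell (0,β): −0.06·log₂0.06 = 0.2435
  cell (0,γ): −0.05·log₂0.05 = 0.2161
  cell (1,α): −0.06·log₂0.06 = 0.2435
  cell (1,β): −0.05·log₂0.05 = 0.2161
  cell (1,γ): −0.27·log₂0.27 = 0.5100
  cell (2,α): −0.02·log₂0.02 = 0.1129
  cell (2,β): −0.01·log₂0.01 = 0.0664
  cell (2,γ): −0.08·log₂0.08 = 0.2915
Sum = 2.429 bits.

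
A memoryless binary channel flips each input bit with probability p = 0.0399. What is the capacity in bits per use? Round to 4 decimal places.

0.7582 bits

Binary symmetric channel: C = 1 − h₂(ε) where h₂ is the binary entropy function.
h₂(0.0399) = −0.0399·log₂0.0399 − 0.9601·log₂0.9601 = 0.2418.
C = 1 − 0.2418 = 0.7582 bits per channel use.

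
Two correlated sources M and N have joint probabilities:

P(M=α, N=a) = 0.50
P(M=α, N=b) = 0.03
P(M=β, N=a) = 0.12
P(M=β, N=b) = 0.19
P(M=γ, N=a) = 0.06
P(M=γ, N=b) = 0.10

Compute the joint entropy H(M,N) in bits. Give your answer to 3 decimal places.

2.050 bits

H(M,N) = −Σ p(x,y)·log₂ p(x,y) over all 6 cells.
  cell (α,a): −0.50·log₂0.50 = 0.5000
  cell (α,b): −0.03·log₂0.03 = 0.1518
  cell (β,a): −0.12·log₂0.12 = 0.3671
  cell (β,b): −0.19·log₂0.19 = 0.4552
  cell (γ,a): −0.06·log₂0.06 = 0.2435
  cell (γ,b): −0.10·log₂0.10 = 0.3322
Sum = 2.050 bits.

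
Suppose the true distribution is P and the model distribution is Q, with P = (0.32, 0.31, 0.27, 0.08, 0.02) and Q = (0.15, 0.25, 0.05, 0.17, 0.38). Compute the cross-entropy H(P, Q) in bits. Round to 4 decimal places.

H(P,Q) = −Σ p·log₂ q.
  −0.32·log₂(0.15) = 0.87583
  −0.31·log₂(0.25) = 0.62000
  −0.27·log₂(0.05) = 1.16692
  −0.08·log₂(0.17) = 0.20451
  −0.02·log₂(0.38) = 0.02792
H(P,Q) = 2.8952 bits.

2.8952 bits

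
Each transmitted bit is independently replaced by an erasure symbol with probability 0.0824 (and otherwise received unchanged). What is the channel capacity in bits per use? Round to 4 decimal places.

0.9176 bits

Binary erasure channel: capacity C = 1 − ε.
C = 1 − 0.0824 = 0.9176 bits per channel use.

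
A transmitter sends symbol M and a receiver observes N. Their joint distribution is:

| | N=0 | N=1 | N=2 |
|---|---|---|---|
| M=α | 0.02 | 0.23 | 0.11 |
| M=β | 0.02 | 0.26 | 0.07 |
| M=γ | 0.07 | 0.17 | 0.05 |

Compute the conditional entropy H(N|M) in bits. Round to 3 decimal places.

1.178 bits

Marginals: p(M) = (0.3600, 0.3500, 0.2900), p(N) = (0.1100, 0.6600, 0.2300).
H(N|M) = Σ p(M) · H(N|M=·).
  M=α: p=0.3600, H(N|M=α) = 1.1673
  M=β: p=0.3500, H(N|M=β) = 1.0189
  M=γ: p=0.2900, H(N|M=γ) = 1.3839
Weighted sum = 1.178 bits.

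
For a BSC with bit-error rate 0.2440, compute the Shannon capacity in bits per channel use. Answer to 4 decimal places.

Binary symmetric channel: C = 1 − h₂(ε) where h₂ is the binary entropy function.
h₂(0.2440) = −0.2440·log₂0.2440 − 0.7560·log₂0.7560 = 0.8016.
C = 1 − 0.8016 = 0.1984 bits per channel use.

0.1984 bits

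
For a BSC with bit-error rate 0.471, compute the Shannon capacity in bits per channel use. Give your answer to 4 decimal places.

0.0024 bits

Binary symmetric channel: C = 1 − h₂(ε) where h₂ is the binary entropy function.
h₂(0.471) = −0.471·log₂0.471 − 0.529·log₂0.529 = 0.9976.
C = 1 − 0.9976 = 0.0024 bits per channel use.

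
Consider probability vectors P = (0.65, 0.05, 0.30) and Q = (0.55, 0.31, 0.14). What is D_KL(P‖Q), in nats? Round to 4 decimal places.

0.2460 nats

D(P‖Q) = Σ p·ln(p/q).
  0.65·ln(0.65/0.55) = 0.10859
  0.05·ln(0.05/0.31) = -0.09123
  0.30·ln(0.30/0.14) = 0.22864
D(P‖Q) = 0.2460 nats.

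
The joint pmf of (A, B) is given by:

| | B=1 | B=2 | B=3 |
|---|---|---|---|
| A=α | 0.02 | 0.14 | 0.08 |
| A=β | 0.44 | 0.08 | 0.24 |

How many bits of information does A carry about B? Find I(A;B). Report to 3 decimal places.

Marginals: p(A) = (0.2400, 0.7600), p(B) = (0.4600, 0.2200, 0.3200).
I(A;B) = H(A) + H(B) − H(A,B).
H(A) = 0.7950, H(B) = 1.5219, H(A,B) = 2.1083.
I(A;B) = 0.7950 + 1.5219 − 2.1083 = 0.209 bits.

0.209 bits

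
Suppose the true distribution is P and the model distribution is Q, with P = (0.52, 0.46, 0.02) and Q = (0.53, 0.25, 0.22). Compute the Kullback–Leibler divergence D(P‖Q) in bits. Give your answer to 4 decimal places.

D(P‖Q) = Σ p·log₂(p/q).
  0.52·log₂(0.52/0.53) = -0.01429
  0.46·log₂(0.46/0.25) = 0.40466
  0.02·log₂(0.02/0.22) = -0.06919
D(P‖Q) = 0.3212 bits.

0.3212 bits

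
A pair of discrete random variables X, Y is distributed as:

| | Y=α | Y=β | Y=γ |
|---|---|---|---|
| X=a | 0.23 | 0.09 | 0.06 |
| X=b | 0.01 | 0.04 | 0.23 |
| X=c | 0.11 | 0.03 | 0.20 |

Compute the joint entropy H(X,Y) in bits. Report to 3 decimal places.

2.750 bits

H(X,Y) = −Σ p(x,y)·log₂ p(x,y) over all 9 cells.
  cell (a,α): −0.23·log₂0.23 = 0.4877
  cell (a,β): −0.09·log₂0.09 = 0.3127
  cell (a,γ): −0.06·log₂0.06 = 0.2435
  cell (b,α): −0.01·log₂0.01 = 0.0664
  cell (b,β): −0.04·log₂0.04 = 0.1858
  cell (b,γ): −0.23·log₂0.23 = 0.4877
  cell (c,α): −0.11·log₂0.11 = 0.3503
  cell (c,β): −0.03·log₂0.03 = 0.1518
  cell (c,γ): −0.20·log₂0.20 = 0.4644
Sum = 2.750 bits.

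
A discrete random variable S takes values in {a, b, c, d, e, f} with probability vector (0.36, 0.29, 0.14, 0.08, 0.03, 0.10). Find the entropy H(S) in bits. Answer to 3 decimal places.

H(S) = −Σ p·log₂ p.
  −(0.36)·log₂(0.36) = 0.5306
  −(0.29)·log₂(0.29) = 0.5179
  −(0.14)·log₂(0.14) = 0.3971
  −(0.08)·log₂(0.08) = 0.2915
  −(0.03)·log₂(0.03) = 0.1518
  −(0.10)·log₂(0.10) = 0.3322
Sum: 0.5306 + 0.5179 + 0.3971 + 0.2915 + 0.1518 + 0.3322 = 2.221 bits.

2.221 bits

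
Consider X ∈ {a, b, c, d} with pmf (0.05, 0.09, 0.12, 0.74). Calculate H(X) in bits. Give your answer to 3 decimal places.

1.217 bits

H(X) = −Σ p·log₂ p.
  −(0.05)·log₂(0.05) = 0.2161
  −(0.09)·log₂(0.09) = 0.3127
  −(0.12)·log₂(0.12) = 0.3671
  −(0.74)·log₂(0.74) = 0.3215
Sum: 0.2161 + 0.3127 + 0.3671 + 0.3215 = 1.217 bits.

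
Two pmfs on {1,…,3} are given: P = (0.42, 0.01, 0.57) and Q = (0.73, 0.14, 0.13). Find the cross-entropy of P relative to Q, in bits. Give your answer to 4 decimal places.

H(P,Q) = −Σ p·log₂ q.
  −0.42·log₂(0.73) = 0.19069
  −0.01·log₂(0.14) = 0.02837
  −0.57·log₂(0.13) = 1.67775
H(P,Q) = 1.8968 bits.

1.8968 bits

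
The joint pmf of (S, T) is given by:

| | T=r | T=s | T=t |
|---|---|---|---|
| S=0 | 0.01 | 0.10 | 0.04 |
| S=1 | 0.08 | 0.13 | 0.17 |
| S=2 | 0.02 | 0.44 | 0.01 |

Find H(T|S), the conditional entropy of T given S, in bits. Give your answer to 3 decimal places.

0.941 bits

Marginals: p(S) = (0.1500, 0.3800, 0.4700), p(T) = (0.1100, 0.6700, 0.2200).
H(T|S) = Σ p(S) · H(T|S=·).
  S=0: p=0.1500, H(T|S=0) = 1.1589
  S=1: p=0.3800, H(T|S=1) = 1.5218
  S=2: p=0.4700, H(T|S=2) = 0.4011
Weighted sum = 0.941 bits.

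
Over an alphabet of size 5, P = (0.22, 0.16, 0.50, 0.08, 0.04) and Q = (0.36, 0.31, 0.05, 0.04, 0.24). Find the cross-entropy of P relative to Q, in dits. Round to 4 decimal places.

0.9661 dits

H(P,Q) = −Σ p·log₁₀ q.
  −0.22·log₁₀(0.36) = 0.09761
  −0.16·log₁₀(0.31) = 0.08138
  −0.50·log₁₀(0.05) = 0.65051
  −0.08·log₁₀(0.04) = 0.11184
  −0.04·log₁₀(0.24) = 0.02479
H(P,Q) = 0.9661 dits.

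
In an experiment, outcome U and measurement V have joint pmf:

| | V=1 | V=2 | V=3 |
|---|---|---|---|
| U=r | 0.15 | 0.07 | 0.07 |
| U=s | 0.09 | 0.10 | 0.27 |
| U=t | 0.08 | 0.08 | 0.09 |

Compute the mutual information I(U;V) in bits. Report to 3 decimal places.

Marginals: p(U) = (0.2900, 0.4600, 0.2500), p(V) = (0.3200, 0.2500, 0.4300).
I(U;V) = H(U) + H(V) − H(U,V).
H(U) = 1.5332, H(V) = 1.5496, H(U,V) = 2.9982.
I(U;V) = 1.5332 + 1.5496 − 2.9982 = 0.085 bits.

0.085 bits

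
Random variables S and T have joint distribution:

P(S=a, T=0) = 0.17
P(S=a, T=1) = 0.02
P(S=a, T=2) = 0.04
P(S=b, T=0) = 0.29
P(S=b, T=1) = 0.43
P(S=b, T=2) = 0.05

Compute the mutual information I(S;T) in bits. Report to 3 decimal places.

0.134 bits

Marginals: p(S) = (0.2300, 0.7700), p(T) = (0.4600, 0.4500, 0.0900).
I(S;T) = H(S) + H(T) − H(S,T).
H(S) = 0.7780, H(T) = 1.3464, H(S,T) = 1.9908.
I(S;T) = 0.7780 + 1.3464 − 1.9908 = 0.134 bits.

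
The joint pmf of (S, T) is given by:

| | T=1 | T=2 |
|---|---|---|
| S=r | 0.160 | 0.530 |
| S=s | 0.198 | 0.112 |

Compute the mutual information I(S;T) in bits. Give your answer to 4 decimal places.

Marginals: p(S) = (0.6900, 0.3100), p(T) = (0.3580, 0.6420).
I(S;T) = Σ p(x,y)·log₂[p(x,y)/(p(x)p(y))].
  (r,1): 0.160·log₂(0.6477) = -0.10025
  (r,2): 0.530·log₂(1.1964) = 0.13714
  (s,1): 0.198·log₂(1.7841) = 0.16537
  (s,2): 0.112·log₂(0.5628) = -0.09289
Sum = 0.1094 bits.

0.1094 bits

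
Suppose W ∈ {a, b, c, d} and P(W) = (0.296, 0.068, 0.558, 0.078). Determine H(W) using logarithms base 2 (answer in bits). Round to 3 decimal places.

H(W) = −Σ p·log₂ p.
  −(0.296)·log₂(0.296) = 0.5199
  −(0.068)·log₂(0.068) = 0.2637
  −(0.558)·log₂(0.558) = 0.4696
  −(0.078)·log₂(0.078) = 0.2871
Sum: 0.5199 + 0.2637 + 0.4696 + 0.2871 = 1.540 bits.

1.540 bits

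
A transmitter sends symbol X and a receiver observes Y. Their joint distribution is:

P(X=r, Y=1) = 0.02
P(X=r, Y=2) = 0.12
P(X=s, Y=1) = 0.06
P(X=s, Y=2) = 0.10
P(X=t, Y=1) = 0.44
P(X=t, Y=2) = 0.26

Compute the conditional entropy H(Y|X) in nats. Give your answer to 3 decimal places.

0.625 nats

Chain rule: H(Y|X) = H(X,Y) − H(X).
Marginals: p(X) = (0.1400, 0.1600, 0.7000), p(Y) = (0.5200, 0.4800).
H(X,Y) = 1.4432 nats; H(X) = 0.8181 nats.
H(Y|X) = 1.4432 − 0.8181 = 0.625 nats.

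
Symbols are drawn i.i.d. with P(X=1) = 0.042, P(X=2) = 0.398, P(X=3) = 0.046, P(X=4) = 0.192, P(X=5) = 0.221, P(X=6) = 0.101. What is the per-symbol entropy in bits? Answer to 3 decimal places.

2.198 bits

H(X) = −Σ p·log₂ p.
  −(0.042)·log₂(0.042) = 0.1921
  −(0.398)·log₂(0.398) = 0.5290
  −(0.046)·log₂(0.046) = 0.2043
  −(0.192)·log₂(0.192) = 0.4571
  −(0.221)·log₂(0.221) = 0.4813
  −(0.101)·log₂(0.101) = 0.3341
Sum: 0.1921 + 0.5290 + 0.2043 + 0.4571 + 0.4813 + 0.3341 = 2.198 bits.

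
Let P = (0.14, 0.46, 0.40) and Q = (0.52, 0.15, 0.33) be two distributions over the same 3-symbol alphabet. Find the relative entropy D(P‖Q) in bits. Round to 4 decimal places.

D(P‖Q) = Σ p·log₂(p/q).
  0.14·log₂(0.14/0.52) = -0.26503
  0.46·log₂(0.46/0.15) = 0.74367
  0.40·log₂(0.40/0.33) = 0.11101
D(P‖Q) = 0.5897 bits.

0.5897 bits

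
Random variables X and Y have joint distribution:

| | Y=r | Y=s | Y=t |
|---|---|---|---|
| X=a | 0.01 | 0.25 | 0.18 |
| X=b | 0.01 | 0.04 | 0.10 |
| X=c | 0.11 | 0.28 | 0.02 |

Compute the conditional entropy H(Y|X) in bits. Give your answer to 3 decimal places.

Chain rule: H(Y|X) = H(X,Y) − H(X).
Marginals: p(X) = (0.4400, 0.1500, 0.4100), p(Y) = (0.1300, 0.5700, 0.3000).
H(X,Y) = 2.5735 bits; H(X) = 1.4591 bits.
H(Y|X) = 2.5735 − 1.4591 = 1.114 bits.

1.114 bits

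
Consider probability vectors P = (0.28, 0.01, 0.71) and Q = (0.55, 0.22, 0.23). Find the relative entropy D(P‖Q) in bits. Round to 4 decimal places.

D(P‖Q) = Σ p·log₂(p/q).
  0.28·log₂(0.28/0.55) = -0.27272
  0.01·log₂(0.01/0.22) = -0.04459
  0.71·log₂(0.71/0.23) = 1.15459
D(P‖Q) = 0.8373 bits.

0.8373 bits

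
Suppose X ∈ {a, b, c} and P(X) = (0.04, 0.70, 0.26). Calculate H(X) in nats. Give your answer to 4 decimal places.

H(X) = −Σ p·ln p.
  −(0.04)·ln(0.04) = 0.12876
  −(0.70)·ln(0.70) = 0.24967
  −(0.26)·ln(0.26) = 0.35024
Sum: 0.12876 + 0.24967 + 0.35024 = 0.7287 nats.

0.7287 nats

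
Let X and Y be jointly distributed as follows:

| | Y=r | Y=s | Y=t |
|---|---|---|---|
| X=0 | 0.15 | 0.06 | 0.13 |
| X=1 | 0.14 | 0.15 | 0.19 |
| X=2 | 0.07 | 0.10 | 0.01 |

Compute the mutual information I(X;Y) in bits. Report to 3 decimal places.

Marginals: p(X) = (0.3400, 0.4800, 0.1800), p(Y) = (0.3600, 0.3100, 0.3300).
I(X;Y) = H(X) + H(Y) − H(X,Y).
H(X) = 1.4828, H(Y) = 1.5822, H(X,Y) = 2.9668.
I(X;Y) = 1.4828 + 1.5822 − 2.9668 = 0.098 bits.

0.098 bits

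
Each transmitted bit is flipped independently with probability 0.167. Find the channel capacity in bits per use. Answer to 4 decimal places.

0.3492 bits

Binary symmetric channel: C = 1 − h₂(ε) where h₂ is the binary entropy function.
h₂(0.167) = −0.167·log₂0.167 − 0.833·log₂0.833 = 0.6508.
C = 1 − 0.6508 = 0.3492 bits per channel use.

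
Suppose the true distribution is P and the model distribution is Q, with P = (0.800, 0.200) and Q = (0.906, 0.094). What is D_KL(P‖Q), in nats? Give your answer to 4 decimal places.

0.0515 nats

D(P‖Q) = Σ p·ln(p/q).
  0.800·ln(0.800/0.906) = -0.09954
  0.200·ln(0.200/0.094) = 0.15100
D(P‖Q) = 0.0515 nats.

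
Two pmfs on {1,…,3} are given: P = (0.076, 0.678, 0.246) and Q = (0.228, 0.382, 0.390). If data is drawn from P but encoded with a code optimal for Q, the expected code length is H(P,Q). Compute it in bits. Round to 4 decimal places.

H(P,Q) = −Σ p·log₂ q.
  −0.076·log₂(0.228) = 0.16210
  −0.678·log₂(0.382) = 0.94130
  −0.246·log₂(0.390) = 0.33418
H(P,Q) = 1.4376 bits.

1.4376 bits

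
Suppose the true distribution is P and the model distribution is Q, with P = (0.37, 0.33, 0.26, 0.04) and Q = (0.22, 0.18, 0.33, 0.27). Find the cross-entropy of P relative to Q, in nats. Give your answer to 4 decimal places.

H(P,Q) = −Σ p·ln q.
  −0.37·ln(0.22) = 0.56023
  −0.33·ln(0.18) = 0.56588
  −0.26·ln(0.33) = 0.28825
  −0.04·ln(0.27) = 0.05237
H(P,Q) = 1.4667 nats.

1.4667 nats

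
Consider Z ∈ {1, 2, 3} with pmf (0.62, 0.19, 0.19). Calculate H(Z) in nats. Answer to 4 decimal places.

H(Z) = −Σ p·ln p.
  −(0.62)·ln(0.62) = 0.29638
  −(0.19)·ln(0.19) = 0.31554
  −(0.19)·ln(0.19) = 0.31554
Sum: 0.29638 + 0.31554 + 0.31554 = 0.9275 nats.

0.9275 nats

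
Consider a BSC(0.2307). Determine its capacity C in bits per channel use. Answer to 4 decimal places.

Binary symmetric channel: C = 1 − h₂(ε) where h₂ is the binary entropy function.
h₂(0.2307) = −0.2307·log₂0.2307 − 0.7693·log₂0.7693 = 0.7792.
C = 1 − 0.7792 = 0.2208 bits per channel use.

0.2208 bits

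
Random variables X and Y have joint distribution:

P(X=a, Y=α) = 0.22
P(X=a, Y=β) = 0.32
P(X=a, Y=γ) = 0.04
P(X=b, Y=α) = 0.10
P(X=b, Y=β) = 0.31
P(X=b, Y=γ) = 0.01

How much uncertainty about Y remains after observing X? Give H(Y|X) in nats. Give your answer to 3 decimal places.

Marginals: p(X) = (0.5800, 0.4200), p(Y) = (0.3200, 0.6300, 0.0500).
H(Y|X) = Σ p(X) · H(Y|X=·).
  X=a: p=0.5800, H(Y|X=a) = 0.8802
  X=b: p=0.4200, H(Y|X=b) = 0.6548
Weighted sum = 0.786 nats.

0.786 nats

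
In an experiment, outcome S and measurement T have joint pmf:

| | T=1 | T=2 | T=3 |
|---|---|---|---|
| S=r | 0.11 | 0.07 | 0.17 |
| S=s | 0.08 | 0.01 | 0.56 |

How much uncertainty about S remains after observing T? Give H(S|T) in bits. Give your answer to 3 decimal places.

Chain rule: H(S|T) = H(S,T) − H(T).
Marginals: p(S) = (0.3500, 0.6500), p(T) = (0.1900, 0.0800, 0.7300).
H(S,T) = 1.8798 bits; H(T) = 1.0782 bits.
H(S|T) = 1.8798 − 1.0782 = 0.802 bits.

0.802 bits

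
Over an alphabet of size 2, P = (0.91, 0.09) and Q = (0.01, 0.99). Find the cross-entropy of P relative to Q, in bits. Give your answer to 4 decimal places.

H(P,Q) = −Σ p·log₂ q.
  −0.91·log₂(0.01) = 6.04591
  −0.09·log₂(0.99) = 0.00130
H(P,Q) = 6.0472 bits.

6.0472 bits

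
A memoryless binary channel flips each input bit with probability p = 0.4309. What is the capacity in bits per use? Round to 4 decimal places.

Binary symmetric channel: C = 1 − h₂(ε) where h₂ is the binary entropy function.
h₂(0.4309) = −0.4309·log₂0.4309 − 0.5691·log₂0.5691 = 0.9862.
C = 1 − 0.9862 = 0.0138 bits per channel use.

0.0138 bits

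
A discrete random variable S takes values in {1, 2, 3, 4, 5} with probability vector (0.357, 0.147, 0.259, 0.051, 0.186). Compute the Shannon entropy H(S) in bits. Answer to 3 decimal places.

H(S) = −Σ p·log₂ p.
  −(0.357)·log₂(0.357) = 0.5305
  −(0.147)·log₂(0.147) = 0.4066
  −(0.259)·log₂(0.259) = 0.5048
  −(0.051)·log₂(0.051) = 0.2190
  −(0.186)·log₂(0.186) = 0.4514
Sum: 0.5305 + 0.4066 + 0.5048 + 0.2190 + 0.4514 = 2.112 bits.

2.112 bits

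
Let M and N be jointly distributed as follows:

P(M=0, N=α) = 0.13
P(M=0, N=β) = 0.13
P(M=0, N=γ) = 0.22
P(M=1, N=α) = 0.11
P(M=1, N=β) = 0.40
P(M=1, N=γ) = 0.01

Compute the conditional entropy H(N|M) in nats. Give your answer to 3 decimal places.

Marginals: p(M) = (0.4800, 0.5200), p(N) = (0.2400, 0.5300, 0.2300).
H(N|M) = Σ p(M) · H(N|M=·).
  M=0: p=0.4800, H(N|M=0) = 1.0651
  M=1: p=0.5200, H(N|M=1) = 0.6064
Weighted sum = 0.827 nats.

0.827 nats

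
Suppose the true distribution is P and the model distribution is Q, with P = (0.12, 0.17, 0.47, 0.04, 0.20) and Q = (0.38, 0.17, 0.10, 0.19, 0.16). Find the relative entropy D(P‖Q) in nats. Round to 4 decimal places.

0.5713 nats

D(P‖Q) = Σ p·ln(p/q).
  0.12·ln(0.12/0.38) = -0.13832
  0.17·ln(0.17/0.17) = 0.00000
  0.47·ln(0.47/0.10) = 0.72735
  0.04·ln(0.04/0.19) = -0.06233
  0.20·ln(0.20/0.16) = 0.04463
D(P‖Q) = 0.5713 nats.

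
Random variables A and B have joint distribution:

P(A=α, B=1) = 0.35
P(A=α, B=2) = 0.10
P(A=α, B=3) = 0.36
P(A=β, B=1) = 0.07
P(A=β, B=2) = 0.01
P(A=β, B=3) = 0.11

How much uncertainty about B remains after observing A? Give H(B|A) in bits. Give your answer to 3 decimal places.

1.377 bits

Chain rule: H(B|A) = H(A,B) − H(A).
Marginals: p(A) = (0.8100, 0.1900), p(B) = (0.4200, 0.1100, 0.4700).
H(A,B) = 2.0782 bits; H(A) = 0.7015 bits.
H(B|A) = 2.0782 − 0.7015 = 1.377 bits.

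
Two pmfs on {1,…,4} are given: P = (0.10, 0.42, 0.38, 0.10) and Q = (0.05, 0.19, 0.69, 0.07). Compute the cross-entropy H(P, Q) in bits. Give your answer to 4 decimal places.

H(P,Q) = −Σ p·log₂ q.
  −0.10·log₂(0.05) = 0.43219
  −0.42·log₂(0.19) = 1.00629
  −0.38·log₂(0.69) = 0.20343
  −0.10·log₂(0.07) = 0.38365
H(P,Q) = 2.0256 bits.

2.0256 bits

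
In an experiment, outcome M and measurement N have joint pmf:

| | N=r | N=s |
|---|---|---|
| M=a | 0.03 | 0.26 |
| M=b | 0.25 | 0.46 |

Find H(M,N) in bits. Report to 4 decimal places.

1.6724 bits

H(M,N) = −Σ p(x,y)·log₂ p(x,y) over all 4 cells.
  cell (a,r): −0.03·log₂0.03 = 0.15177
  cell (a,s): −0.26·log₂0.26 = 0.50529
  cell (b,r): −0.25·log₂0.25 = 0.50000
  cell (b,s): −0.46·log₂0.46 = 0.51534
Sum = 1.6724 bits.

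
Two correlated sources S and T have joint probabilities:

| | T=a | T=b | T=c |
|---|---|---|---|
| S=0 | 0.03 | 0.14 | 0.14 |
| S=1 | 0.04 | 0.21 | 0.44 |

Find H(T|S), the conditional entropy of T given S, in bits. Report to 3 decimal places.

1.233 bits

Chain rule: H(T|S) = H(S,T) − H(S).
Marginals: p(S) = (0.3100, 0.6900), p(T) = (0.0700, 0.3500, 0.5800).
H(S,T) = 2.1257 bits; H(S) = 0.8932 bits.
H(T|S) = 2.1257 − 0.8932 = 1.233 bits.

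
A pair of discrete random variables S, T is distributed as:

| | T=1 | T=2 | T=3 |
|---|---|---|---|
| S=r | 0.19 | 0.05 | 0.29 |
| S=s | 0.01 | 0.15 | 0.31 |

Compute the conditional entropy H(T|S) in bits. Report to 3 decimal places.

Marginals: p(S) = (0.5300, 0.4700), p(T) = (0.2000, 0.2000, 0.6000).
H(T|S) = Σ p(S) · H(T|S=·).
  S=r: p=0.5300, H(T|S=r) = 1.3279
  S=s: p=0.4700, H(T|S=s) = 1.0400
Weighted sum = 1.193 bits.

1.193 bits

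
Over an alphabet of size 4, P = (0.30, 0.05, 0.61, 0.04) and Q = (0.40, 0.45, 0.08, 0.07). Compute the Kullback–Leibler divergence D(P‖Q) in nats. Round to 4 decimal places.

1.0206 nats

D(P‖Q) = Σ p·ln(p/q).
  0.30·ln(0.30/0.40) = -0.08630
  0.05·ln(0.05/0.45) = -0.10986
  0.61·ln(0.61/0.08) = 1.23917
  0.04·ln(0.04/0.07) = -0.02238
D(P‖Q) = 1.0206 nats.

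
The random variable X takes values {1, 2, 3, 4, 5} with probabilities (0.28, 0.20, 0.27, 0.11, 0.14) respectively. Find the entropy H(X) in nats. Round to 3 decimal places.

1.550 nats

H(X) = −Σ p·ln p.
  −(0.28)·ln(0.28) = 0.3564
  −(0.20)·ln(0.20) = 0.3219
  −(0.27)·ln(0.27) = 0.3535
  −(0.11)·ln(0.11) = 0.2428
  −(0.14)·ln(0.14) = 0.2753
Sum: 0.3564 + 0.3219 + 0.3535 + 0.2428 + 0.2753 = 1.550 nats.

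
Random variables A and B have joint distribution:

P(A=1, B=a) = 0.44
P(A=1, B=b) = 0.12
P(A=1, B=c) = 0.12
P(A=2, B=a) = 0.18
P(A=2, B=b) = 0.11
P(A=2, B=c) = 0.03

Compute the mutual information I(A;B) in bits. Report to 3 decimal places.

Marginals: p(A) = (0.6800, 0.3200), p(B) = (0.6200, 0.2300, 0.1500).
I(A;B) = H(A) + H(B) − H(A,B).
H(A) = 0.9044, H(B) = 1.3258, H(A,B) = 2.2026.
I(A;B) = 0.9044 + 1.3258 − 2.2026 = 0.028 bits.

0.028 bits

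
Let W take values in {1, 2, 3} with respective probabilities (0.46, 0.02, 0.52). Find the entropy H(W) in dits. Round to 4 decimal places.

0.3368 dits

H(W) = −Σ p·log₁₀ p.
  −(0.46)·log₁₀(0.46) = 0.15513
  −(0.02)·log₁₀(0.02) = 0.03398
  −(0.52)·log₁₀(0.52) = 0.14768
Sum: 0.15513 + 0.03398 + 0.14768 = 0.3368 dits.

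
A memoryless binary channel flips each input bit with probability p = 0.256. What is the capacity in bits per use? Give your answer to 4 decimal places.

0.1793 bits

Binary symmetric channel: C = 1 − h₂(ε) where h₂ is the binary entropy function.
h₂(0.256) = −0.256·log₂0.256 − 0.744·log₂0.744 = 0.8207.
C = 1 − 0.8207 = 0.1793 bits per channel use.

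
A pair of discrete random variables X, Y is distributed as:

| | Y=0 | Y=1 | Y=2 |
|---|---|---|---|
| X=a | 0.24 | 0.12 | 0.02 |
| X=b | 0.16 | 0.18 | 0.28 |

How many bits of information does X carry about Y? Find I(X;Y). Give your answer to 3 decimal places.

Marginals: p(X) = (0.3800, 0.6200), p(Y) = (0.4000, 0.3000, 0.3000).
I(X;Y) = Σ p(x,y)·log₂[p(x,y)/(p(x)p(y))].
  (a,0): 0.24·log₂(1.5789) = 0.1582
  (a,1): 0.12·log₂(1.0526) = 0.0089
  (a,2): 0.02·log₂(0.1754) = -0.0502
  (b,0): 0.16·log₂(0.6452) = -0.1012
  (b,1): 0.18·log₂(0.9677) = -0.0085
  (b,2): 0.28·log₂(1.5054) = 0.1652
Sum = 0.172 bits.

0.172 bits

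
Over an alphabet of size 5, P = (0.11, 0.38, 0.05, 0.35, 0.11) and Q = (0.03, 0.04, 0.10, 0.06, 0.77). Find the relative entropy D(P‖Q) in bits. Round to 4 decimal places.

D(P‖Q) = Σ p·log₂(p/q).
  0.11·log₂(0.11/0.03) = 0.20619
  0.38·log₂(0.38/0.04) = 1.23421
  0.05·log₂(0.05/0.10) = -0.05000
  0.35·log₂(0.35/0.06) = 0.89051
  0.11·log₂(0.11/0.77) = -0.30881
D(P‖Q) = 1.9721 bits.

1.9721 bits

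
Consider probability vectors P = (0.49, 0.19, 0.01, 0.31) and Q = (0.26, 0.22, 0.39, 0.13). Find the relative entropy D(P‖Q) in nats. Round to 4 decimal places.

0.5154 nats

D(P‖Q) = Σ p·ln(p/q).
  0.49·ln(0.49/0.26) = 0.31052
  0.19·ln(0.19/0.22) = -0.02785
  0.01·ln(0.01/0.39) = -0.03664
  0.31·ln(0.31/0.13) = 0.26940
D(P‖Q) = 0.5154 nats.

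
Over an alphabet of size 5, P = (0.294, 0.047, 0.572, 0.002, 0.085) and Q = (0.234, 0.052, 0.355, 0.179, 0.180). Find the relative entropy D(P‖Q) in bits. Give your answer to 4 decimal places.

D(P‖Q) = Σ p·log₂(p/q).
  0.294·log₂(0.294/0.234) = 0.09682
  0.047·log₂(0.047/0.052) = -0.00685
  0.572·log₂(0.572/0.355) = 0.39365
  0.002·log₂(0.002/0.179) = -0.01297
  0.085·log₂(0.085/0.180) = -0.09201
D(P‖Q) = 0.3786 bits.

0.3786 bits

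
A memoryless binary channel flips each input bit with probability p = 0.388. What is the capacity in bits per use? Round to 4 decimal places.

0.0365 bits

Binary symmetric channel: C = 1 − h₂(ε) where h₂ is the binary entropy function.
h₂(0.388) = −0.388·log₂0.388 − 0.612·log₂0.612 = 0.9635.
C = 1 − 0.9635 = 0.0365 bits per channel use.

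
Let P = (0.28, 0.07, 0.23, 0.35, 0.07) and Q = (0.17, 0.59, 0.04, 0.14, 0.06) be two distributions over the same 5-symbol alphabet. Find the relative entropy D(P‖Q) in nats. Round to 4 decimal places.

D(P‖Q) = Σ p·ln(p/q).
  0.28·ln(0.28/0.17) = 0.13972
  0.07·ln(0.07/0.59) = -0.14921
  0.23·ln(0.23/0.04) = 0.40232
  0.35·ln(0.35/0.14) = 0.32070
  0.07·ln(0.07/0.06) = 0.01079
D(P‖Q) = 0.7243 nats.

0.7243 nats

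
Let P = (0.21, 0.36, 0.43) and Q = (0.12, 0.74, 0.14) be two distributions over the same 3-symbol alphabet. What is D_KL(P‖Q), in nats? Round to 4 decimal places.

D(P‖Q) = Σ p·ln(p/q).
  0.21·ln(0.21/0.12) = 0.11752
  0.36·ln(0.36/0.74) = -0.25940
  0.43·ln(0.43/0.14) = 0.48252
D(P‖Q) = 0.3406 nats.

0.3406 nats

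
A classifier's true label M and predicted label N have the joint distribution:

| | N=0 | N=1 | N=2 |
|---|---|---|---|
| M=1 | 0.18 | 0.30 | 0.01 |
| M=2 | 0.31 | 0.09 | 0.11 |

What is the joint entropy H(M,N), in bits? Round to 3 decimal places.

H(M,N) = −Σ p(x,y)·log₂ p(x,y) over all 6 cells.
  cell (1,0): −0.18·log₂0.18 = 0.4453
  cell (1,1): −0.30·log₂0.30 = 0.5211
  cell (1,2): −0.01·log₂0.01 = 0.0664
  cell (2,0): −0.31·log₂0.31 = 0.5238
  cell (2,1): −0.09·log₂0.09 = 0.3127
  cell (2,2): −0.11·log₂0.11 = 0.3503
Sum = 2.220 bits.

2.220 bits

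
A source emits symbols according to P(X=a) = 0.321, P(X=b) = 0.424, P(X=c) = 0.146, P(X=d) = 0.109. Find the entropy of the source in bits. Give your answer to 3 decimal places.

1.805 bits

H(X) = −Σ p·log₂ p.
  −(0.321)·log₂(0.321) = 0.5262
  −(0.424)·log₂(0.424) = 0.5249
  −(0.146)·log₂(0.146) = 0.4053
  −(0.109)·log₂(0.109) = 0.3485
Sum: 0.5262 + 0.5249 + 0.4053 + 0.3485 = 1.805 bits.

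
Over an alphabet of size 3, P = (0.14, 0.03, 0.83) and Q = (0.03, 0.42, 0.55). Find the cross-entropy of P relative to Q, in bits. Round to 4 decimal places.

1.4617 bits

H(P,Q) = −Σ p·log₂ q.
  −0.14·log₂(0.03) = 0.70825
  −0.03·log₂(0.42) = 0.03755
  −0.83·log₂(0.55) = 0.71587
H(P,Q) = 1.4617 bits.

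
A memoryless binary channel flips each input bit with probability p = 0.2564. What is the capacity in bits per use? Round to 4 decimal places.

Binary symmetric channel: C = 1 − h₂(ε) where h₂ is the binary entropy function.
h₂(0.2564) = −0.2564·log₂0.2564 − 0.7436·log₂0.7436 = 0.8213.
C = 1 − 0.8213 = 0.1787 bits per channel use.

0.1787 bits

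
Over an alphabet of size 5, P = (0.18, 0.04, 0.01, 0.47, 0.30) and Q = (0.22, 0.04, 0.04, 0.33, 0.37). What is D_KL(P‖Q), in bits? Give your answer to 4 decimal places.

0.0769 bits

D(P‖Q) = Σ p·log₂(p/q).
  0.18·log₂(0.18/0.22) = -0.05211
  0.04·log₂(0.04/0.04) = 0.00000
  0.01·log₂(0.01/0.04) = -0.02000
  0.47·log₂(0.47/0.33) = 0.23979
  0.30·log₂(0.30/0.37) = -0.09077
D(P‖Q) = 0.0769 bits.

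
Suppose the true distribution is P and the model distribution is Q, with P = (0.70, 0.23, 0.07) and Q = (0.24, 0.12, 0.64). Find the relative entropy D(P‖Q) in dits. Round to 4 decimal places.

0.3231 dits

D(P‖Q) = Σ p·log₁₀(p/q).
  0.70·log₁₀(0.70/0.24) = 0.32542
  0.23·log₁₀(0.23/0.12) = 0.06499
  0.07·log₁₀(0.07/0.64) = -0.06728
D(P‖Q) = 0.3231 dits.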